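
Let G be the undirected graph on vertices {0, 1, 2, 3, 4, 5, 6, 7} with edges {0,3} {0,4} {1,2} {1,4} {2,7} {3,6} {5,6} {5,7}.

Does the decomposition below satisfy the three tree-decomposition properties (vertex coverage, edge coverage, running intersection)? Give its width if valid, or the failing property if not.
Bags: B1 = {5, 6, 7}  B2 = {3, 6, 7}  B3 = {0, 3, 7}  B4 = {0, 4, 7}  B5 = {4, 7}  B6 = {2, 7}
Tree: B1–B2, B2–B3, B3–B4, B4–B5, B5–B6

No — vertex 1 appears in no bag.

A tree decomposition must satisfy three properties: every vertex lies in some bag; for every edge, both endpoints lie together in some bag; and for every vertex, the bags containing it form a connected subtree. Here vertex 1 appears in no bag, so the decomposition is invalid.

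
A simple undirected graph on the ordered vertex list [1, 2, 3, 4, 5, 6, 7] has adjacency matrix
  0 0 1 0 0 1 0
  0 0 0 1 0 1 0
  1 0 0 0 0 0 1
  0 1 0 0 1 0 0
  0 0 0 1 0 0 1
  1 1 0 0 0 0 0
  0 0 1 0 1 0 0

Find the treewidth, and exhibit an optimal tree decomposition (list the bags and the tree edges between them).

Every bag has size at most 3, so the width is 3 − 1 = 2 and tw(G) ≤ 2. For the lower bound, G contains the cycle 7–3–1–6–2–4–5–7, so G is not a forest; only forests have treewidth ≤ 1, hence tw(G) ≥ 2. Therefore the treewidth is 2.

Treewidth 2.
One such decomposition:
Bags: B1 = {1, 3, 7}  B2 = {1, 6, 7}  B3 = {2, 6, 7}  B4 = {2, 4, 7}  B5 = {4, 5, 7}
Tree: B1–B2, B2–B3, B3–B4, B4–B5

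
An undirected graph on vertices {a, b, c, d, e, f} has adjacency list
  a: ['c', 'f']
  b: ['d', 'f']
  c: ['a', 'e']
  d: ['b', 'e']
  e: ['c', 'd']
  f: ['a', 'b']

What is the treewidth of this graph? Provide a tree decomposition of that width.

Treewidth 2.
One optimal decomposition is:
Bags: B1 = {a, c, e}  B2 = {a, e, f}  B3 = {b, e, f}  B4 = {b, d, e}
Tree: B1–B2, B2–B3, B3–B4

Each bag holds 3 vertices, so the decomposition has width 2, which upper-bounds the treewidth. The edges e–c–a–f–b–d–e form a cycle, so G is not a tree and its treewidth is at least 2. Therefore the treewidth is 2.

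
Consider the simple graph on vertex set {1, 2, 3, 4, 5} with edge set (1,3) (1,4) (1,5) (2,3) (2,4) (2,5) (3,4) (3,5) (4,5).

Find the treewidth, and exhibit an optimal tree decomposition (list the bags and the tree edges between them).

Every bag has size at most 4, so the width is 4 − 1 = 3 and tw(G) ≤ 3. For the lower bound, the 4 vertices {1, 3, 4, 5} are pairwise adjacent, and any tree decomposition puts a clique entirely inside one bag — forcing width ≥ 3. Hence tw(G) = 3 exactly.

Treewidth 3.
One such decomposition:
Bags: B1 = {2, 3, 4, 5}  B2 = {1, 3, 4, 5}
Tree: B1–B2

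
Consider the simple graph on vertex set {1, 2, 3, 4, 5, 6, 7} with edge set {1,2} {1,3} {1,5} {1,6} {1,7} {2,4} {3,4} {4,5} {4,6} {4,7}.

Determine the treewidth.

2

A width-2 tree decomposition is:
Bags: B1 = {1, 2, 4}  B2 = {1, 4, 6}  B3 = {1, 4, 7}  B4 = {1, 3, 4}  B5 = {1, 4, 5}
Tree: B1–B2, B2–B3, B3–B4, B4–B5
Every bag has size at most 3, so the width is 3 − 1 = 2 and tw(G) ≤ 2. The edges 1–2–4–6–1 form a cycle, so G is not a tree and its treewidth is at least 2. Therefore the treewidth is 2.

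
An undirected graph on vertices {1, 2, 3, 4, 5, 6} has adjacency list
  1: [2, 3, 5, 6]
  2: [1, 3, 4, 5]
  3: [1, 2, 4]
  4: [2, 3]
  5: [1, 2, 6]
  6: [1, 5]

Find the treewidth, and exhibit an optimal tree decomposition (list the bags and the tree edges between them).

Treewidth 2.
One such decomposition:
Bags: B1 = {1, 2, 5}  B2 = {1, 5, 6}  B3 = {1, 2, 3}  B4 = {2, 3, 4}
Tree: B1–B2, B1–B3, B3–B4

Every bag has size at most 3, so the width is 3 − 1 = 2 and tw(G) ≤ 2. Conversely, {1, 2, 3} is a clique of size 3, and the vertices of any clique must share a bag in every tree decomposition; so some bag has ≥ 3 vertices and tw(G) ≥ 2. Therefore the treewidth is 2.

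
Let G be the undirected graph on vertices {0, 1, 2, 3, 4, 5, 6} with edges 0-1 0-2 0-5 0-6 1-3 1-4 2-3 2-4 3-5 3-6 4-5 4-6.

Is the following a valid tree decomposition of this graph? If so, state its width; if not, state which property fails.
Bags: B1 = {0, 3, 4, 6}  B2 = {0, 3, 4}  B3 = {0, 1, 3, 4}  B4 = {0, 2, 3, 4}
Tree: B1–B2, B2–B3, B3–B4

No — vertex 5 appears in no bag.

A tree decomposition must satisfy three properties: every vertex lies in some bag; for every edge, both endpoints lie together in some bag; and for every vertex, the bags containing it form a connected subtree. Here vertex 5 appears in no bag, so the decomposition is invalid.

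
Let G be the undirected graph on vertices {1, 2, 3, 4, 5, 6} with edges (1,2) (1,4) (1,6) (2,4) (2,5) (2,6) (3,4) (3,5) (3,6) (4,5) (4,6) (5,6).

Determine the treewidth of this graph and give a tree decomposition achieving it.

Every bag has size at most 4, so the width is 4 − 1 = 3 and tw(G) ≤ 3. Conversely, {1, 2, 4, 6} is a clique of size 4, and the vertices of any clique must share a bag in every tree decomposition; so some bag has ≥ 4 vertices and tw(G) ≥ 3. The upper and lower bounds meet at 3, so that is the treewidth.

Treewidth 3.
One optimal decomposition is:
Bags: B1 = {2, 4, 5, 6}  B2 = {1, 2, 4, 6}  B3 = {3, 4, 5, 6}
Tree: B1–B2, B1–B3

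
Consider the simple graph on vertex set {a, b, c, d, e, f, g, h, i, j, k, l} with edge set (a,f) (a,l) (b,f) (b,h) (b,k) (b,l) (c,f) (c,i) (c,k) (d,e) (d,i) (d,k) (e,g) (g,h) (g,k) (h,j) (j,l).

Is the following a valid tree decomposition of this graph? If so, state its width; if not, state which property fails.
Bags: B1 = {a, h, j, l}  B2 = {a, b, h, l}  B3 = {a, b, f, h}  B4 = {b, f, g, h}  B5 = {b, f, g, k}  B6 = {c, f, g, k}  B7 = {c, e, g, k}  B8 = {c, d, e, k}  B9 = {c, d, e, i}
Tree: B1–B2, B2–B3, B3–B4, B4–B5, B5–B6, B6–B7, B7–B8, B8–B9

Every vertex of G appears in some bag (union = {a, b, c, d, e, f, g, h, i, j, k, l}); every edge is covered by a bag; and for each vertex v the set of bags containing v is connected in the bag tree. The decomposition is therefore valid. The largest bag has 4 vertices, so the width is 3.

Yes; width 3.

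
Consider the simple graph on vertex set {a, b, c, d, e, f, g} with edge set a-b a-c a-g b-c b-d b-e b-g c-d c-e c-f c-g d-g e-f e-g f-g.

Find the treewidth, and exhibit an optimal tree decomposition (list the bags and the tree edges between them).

Every bag has size at most 4, so the width is 4 − 1 = 3 and tw(G) ≤ 3. On the other hand G contains the 4-clique {c, e, f, g}. A clique must lie in a single bag of any decomposition, so no decomposition can have width below 3. Therefore the treewidth is 3.

Treewidth 3.
One such decomposition:
Bags: B1 = {b, c, e, g}  B2 = {a, b, c, g}  B3 = {c, e, f, g}  B4 = {b, c, d, g}
Tree: B1–B2, B1–B3, B1–B4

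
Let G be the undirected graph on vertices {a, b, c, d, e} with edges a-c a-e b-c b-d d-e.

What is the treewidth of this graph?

2

A width-2 tree decomposition is:
Bags: B1 = {b, c, d}  B2 = {c, d, e}  B3 = {a, c, e}
Tree: B1–B2, B2–B3
Every bag has size at most 3, so the width is 3 − 1 = 2 and tw(G) ≤ 2. The edges c–b–d–e–a–c form a cycle, so G is not a tree and its treewidth is at least 2. Combining the bounds, tw(G) = 2.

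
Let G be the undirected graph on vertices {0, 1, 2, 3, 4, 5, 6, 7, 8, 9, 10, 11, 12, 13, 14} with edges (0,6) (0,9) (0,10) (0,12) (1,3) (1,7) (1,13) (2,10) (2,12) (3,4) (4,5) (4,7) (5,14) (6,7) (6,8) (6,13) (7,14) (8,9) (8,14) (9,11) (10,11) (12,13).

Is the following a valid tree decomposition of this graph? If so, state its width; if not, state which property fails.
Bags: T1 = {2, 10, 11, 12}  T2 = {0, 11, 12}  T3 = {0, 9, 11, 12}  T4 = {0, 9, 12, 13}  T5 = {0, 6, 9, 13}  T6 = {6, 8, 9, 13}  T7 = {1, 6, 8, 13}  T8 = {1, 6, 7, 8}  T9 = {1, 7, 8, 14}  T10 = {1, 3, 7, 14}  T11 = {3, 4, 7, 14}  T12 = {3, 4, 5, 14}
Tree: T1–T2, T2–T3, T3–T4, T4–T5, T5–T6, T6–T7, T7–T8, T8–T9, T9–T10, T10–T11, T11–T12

No — edge (10,0) lies in no bag.

A tree decomposition must satisfy three properties: every vertex lies in some bag; for every edge, both endpoints lie together in some bag; and for every vertex, the bags containing it form a connected subtree. Here edge (10,0) lies in no bag, so the decomposition is invalid.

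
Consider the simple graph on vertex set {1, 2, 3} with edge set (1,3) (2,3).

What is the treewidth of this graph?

A width-1 tree decomposition is:
Bags: B1 = {1, 3}  B2 = {2, 3}
Tree: B1–B2
Each bag holds 2 vertices, so the decomposition has width 1, which upper-bounds the treewidth. G has an edge, so its treewidth is at least 1. Combining the bounds, tw(G) = 1.

1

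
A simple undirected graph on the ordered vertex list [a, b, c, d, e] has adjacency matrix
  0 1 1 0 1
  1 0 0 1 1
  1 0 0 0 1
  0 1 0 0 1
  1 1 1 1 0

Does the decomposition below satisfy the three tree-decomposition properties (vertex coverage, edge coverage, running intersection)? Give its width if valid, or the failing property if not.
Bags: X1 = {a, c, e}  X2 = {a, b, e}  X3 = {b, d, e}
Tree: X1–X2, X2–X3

Every vertex of G appears in some bag (union = {a, b, c, d, e}); every edge is covered by a bag; and for each vertex v the set of bags containing v is connected in the bag tree. The decomposition is therefore valid. The largest bag has 3 vertices, so the width is 2.

Yes; width 2.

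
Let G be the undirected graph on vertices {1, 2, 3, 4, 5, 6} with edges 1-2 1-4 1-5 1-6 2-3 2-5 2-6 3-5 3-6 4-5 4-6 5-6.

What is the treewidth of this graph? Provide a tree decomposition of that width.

The largest bag has 4 vertices, giving width 3; this decomposition certifies tw(G) ≤ 3. For the lower bound, the 4 vertices {1, 2, 5, 6} are pairwise adjacent, and any tree decomposition puts a clique entirely inside one bag — forcing width ≥ 3. The upper and lower bounds meet at 3, so that is the treewidth.

Treewidth 3.
One optimal decomposition is:
Bags: B1 = {1, 2, 5, 6}  B2 = {2, 3, 5, 6}  B3 = {1, 4, 5, 6}
Tree: B1–B2, B1–B3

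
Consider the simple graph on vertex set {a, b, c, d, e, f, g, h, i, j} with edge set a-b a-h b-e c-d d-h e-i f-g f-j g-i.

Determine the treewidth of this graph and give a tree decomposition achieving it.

Treewidth 1.
Bags: B1 = {c, d}  B2 = {d, h}  B3 = {a, h}  B4 = {a, b}  B5 = {b, e}  B6 = {e, i}  B7 = {g, i}  B8 = {f, g}  B9 = {f, j}
Tree: B1–B2, B2–B3, B3–B4, B4–B5, B5–B6, B6–B7, B7–B8, B8–B9

The largest bag has 2 vertices, giving width 1; this decomposition certifies tw(G) ≤ 1. G has an edge, so its treewidth is at least 1. The upper and lower bounds meet at 1, so that is the treewidth.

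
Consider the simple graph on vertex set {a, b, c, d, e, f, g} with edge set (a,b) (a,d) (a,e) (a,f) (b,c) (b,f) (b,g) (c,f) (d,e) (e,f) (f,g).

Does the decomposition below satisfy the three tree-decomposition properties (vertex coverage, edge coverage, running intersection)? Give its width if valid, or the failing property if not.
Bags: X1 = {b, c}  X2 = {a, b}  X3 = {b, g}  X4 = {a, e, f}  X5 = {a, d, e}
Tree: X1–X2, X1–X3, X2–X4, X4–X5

No — edge (c,f) lies in no bag.

A tree decomposition must satisfy three properties: every vertex lies in some bag; for every edge, both endpoints lie together in some bag; and for every vertex, the bags containing it form a connected subtree. Here edge (c,f) lies in no bag, so the decomposition is invalid.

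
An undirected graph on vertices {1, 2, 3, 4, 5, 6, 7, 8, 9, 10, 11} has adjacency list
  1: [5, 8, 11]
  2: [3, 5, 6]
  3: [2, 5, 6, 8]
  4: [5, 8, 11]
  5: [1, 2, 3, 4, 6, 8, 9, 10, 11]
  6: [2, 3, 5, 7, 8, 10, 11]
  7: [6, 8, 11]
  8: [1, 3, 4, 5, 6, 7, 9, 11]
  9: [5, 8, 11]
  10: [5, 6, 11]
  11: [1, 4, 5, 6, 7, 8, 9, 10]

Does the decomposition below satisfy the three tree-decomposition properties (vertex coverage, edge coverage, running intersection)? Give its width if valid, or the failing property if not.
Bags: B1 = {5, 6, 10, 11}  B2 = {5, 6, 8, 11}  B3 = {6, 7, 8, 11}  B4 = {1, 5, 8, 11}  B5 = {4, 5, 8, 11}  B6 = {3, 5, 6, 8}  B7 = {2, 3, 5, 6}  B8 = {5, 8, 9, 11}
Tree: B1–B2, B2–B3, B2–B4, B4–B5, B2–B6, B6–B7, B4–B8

Yes; width 3.

Every vertex of G appears in some bag (union = {1, 2, 3, 4, 5, 6, 7, 8, 9, 10, 11}); every edge is covered by a bag; and for each vertex v the set of bags containing v is connected in the bag tree. The decomposition is therefore valid. The largest bag has 4 vertices, so the width is 3.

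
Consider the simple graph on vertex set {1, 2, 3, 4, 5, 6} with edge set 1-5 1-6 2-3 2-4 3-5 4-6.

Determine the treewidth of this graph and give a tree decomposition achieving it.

Each bag holds 3 vertices, so the decomposition has width 2, which upper-bounds the treewidth. The edges 6–4–2–3–5–1–6 form a cycle, so G is not a tree and its treewidth is at least 2. Combining the bounds, tw(G) = 2.

Treewidth 2.
Bags: B1 = {2, 4, 6}  B2 = {2, 3, 6}  B3 = {3, 5, 6}  B4 = {1, 5, 6}
Tree: B1–B2, B2–B3, B3–B4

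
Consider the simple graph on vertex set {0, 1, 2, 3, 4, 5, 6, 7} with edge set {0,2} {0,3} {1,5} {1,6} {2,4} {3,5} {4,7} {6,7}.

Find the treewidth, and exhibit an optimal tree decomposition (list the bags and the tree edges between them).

Treewidth 2.
One optimal decomposition is:
Bags: B1 = {4, 6, 7}  B2 = {1, 4, 6}  B3 = {1, 4, 5}  B4 = {3, 4, 5}  B5 = {0, 3, 4}  B6 = {0, 2, 4}
Tree: B1–B2, B2–B3, B3–B4, B4–B5, B5–B6

Every bag has size at most 3, so the width is 3 − 1 = 2 and tw(G) ≤ 2. For the lower bound, G contains the cycle 4–7–6–1–5–3–0–2–4, so G is not a forest; only forests have treewidth ≤ 1, hence tw(G) ≥ 2. Hence tw(G) = 2 exactly.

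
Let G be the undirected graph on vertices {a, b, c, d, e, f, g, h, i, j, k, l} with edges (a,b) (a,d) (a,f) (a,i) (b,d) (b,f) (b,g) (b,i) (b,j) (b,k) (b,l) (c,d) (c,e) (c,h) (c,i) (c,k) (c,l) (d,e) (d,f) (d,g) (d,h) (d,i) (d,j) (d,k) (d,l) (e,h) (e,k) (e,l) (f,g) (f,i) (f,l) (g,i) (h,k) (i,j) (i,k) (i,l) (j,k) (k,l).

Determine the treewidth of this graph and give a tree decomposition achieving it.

Treewidth 4.
Bags: B1 = {c, d, e, k, l}  B2 = {c, d, i, k, l}  B3 = {b, d, i, k, l}  B4 = {b, d, i, j, k}  B5 = {b, d, f, i, l}  B6 = {b, d, f, g, i}  B7 = {c, d, e, h, k}  B8 = {a, b, d, f, i}
Tree: B1–B2, B2–B3, B3–B4, B3–B5, B5–B6, B1–B7, B5–B8

The largest bag has 5 vertices, giving width 4; this decomposition certifies tw(G) ≤ 4. For the lower bound, the 5 vertices {c, d, e, h, k} are pairwise adjacent, and any tree decomposition puts a clique entirely inside one bag — forcing width ≥ 4. The upper and lower bounds meet at 4, so that is the treewidth.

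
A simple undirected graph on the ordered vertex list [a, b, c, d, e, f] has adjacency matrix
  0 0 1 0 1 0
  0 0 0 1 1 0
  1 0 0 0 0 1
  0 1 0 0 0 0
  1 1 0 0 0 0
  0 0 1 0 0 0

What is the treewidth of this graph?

1

A width-1 tree decomposition is:
Bags: B1 = {c, f}  B2 = {a, c}  B3 = {a, e}  B4 = {b, e}  B5 = {b, d}
Tree: B1–B2, B2–B3, B3–B4, B4–B5
The largest bag has 2 vertices, giving width 1; this decomposition certifies tw(G) ≤ 1. G has an edge, so its treewidth is at least 1. Hence tw(G) = 1 exactly.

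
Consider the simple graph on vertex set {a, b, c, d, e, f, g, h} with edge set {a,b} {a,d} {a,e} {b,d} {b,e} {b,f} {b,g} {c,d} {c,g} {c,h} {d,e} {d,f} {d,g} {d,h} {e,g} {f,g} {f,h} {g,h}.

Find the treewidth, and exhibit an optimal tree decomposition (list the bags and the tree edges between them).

Every bag has size at most 4, so the width is 4 − 1 = 3 and tw(G) ≤ 3. For the lower bound, the 4 vertices {b, d, e, g} are pairwise adjacent, and any tree decomposition puts a clique entirely inside one bag — forcing width ≥ 3. The upper and lower bounds meet at 3, so that is the treewidth.

Treewidth 3.
One optimal decomposition is:
Bags: B1 = {b, d, f, g}  B2 = {b, d, e, g}  B3 = {a, b, d, e}  B4 = {d, f, g, h}  B5 = {c, d, g, h}
Tree: B1–B2, B2–B3, B1–B4, B4–B5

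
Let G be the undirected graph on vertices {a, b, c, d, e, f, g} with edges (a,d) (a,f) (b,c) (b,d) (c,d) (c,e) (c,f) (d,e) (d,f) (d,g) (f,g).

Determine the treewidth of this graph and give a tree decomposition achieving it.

Treewidth 2.
One such decomposition:
Bags: B1 = {c, d, f}  B2 = {b, c, d}  B3 = {a, d, f}  B4 = {d, f, g}  B5 = {c, d, e}
Tree: B1–B2, B1–B3, B3–B4, B1–B5

Each bag holds 3 vertices, so the decomposition has width 2, which upper-bounds the treewidth. Conversely, {c, d, e} is a clique of size 3, and the vertices of any clique must share a bag in every tree decomposition; so some bag has ≥ 3 vertices and tw(G) ≥ 2. Hence tw(G) = 2 exactly.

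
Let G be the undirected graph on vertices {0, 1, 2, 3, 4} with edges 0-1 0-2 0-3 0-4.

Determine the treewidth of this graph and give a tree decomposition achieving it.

Treewidth 1.
Bags: B1 = {0, 1}  B2 = {0, 3}  B3 = {0, 2}  B4 = {0, 4}
Tree: B1–B2, B1–B3, B2–B4

Every bag has size at most 2, so the width is 2 − 1 = 1 and tw(G) ≤ 1. Since G has at least one edge (e.g. 0–1), it is not an edgeless graph, so tw(G) ≥ 1. The upper and lower bounds meet at 1, so that is the treewidth.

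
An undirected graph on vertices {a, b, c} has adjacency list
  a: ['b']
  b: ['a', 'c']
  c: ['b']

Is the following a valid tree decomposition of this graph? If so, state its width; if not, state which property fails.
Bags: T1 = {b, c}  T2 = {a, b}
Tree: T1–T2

Yes; width 1.

Every vertex of G appears in some bag (union = {a, b, c}); every edge is covered by a bag; and for each vertex v the set of bags containing v is connected in the bag tree. The decomposition is therefore valid. The largest bag has 2 vertices, so the width is 1.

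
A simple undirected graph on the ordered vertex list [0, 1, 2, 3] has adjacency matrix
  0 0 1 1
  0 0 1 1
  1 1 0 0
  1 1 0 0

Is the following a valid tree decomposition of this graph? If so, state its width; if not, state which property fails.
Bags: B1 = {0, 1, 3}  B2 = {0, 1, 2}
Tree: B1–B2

Yes; width 2.

Every vertex of G appears in some bag (union = {0, 1, 2, 3}); every edge is covered by a bag; and for each vertex v the set of bags containing v is connected in the bag tree. The decomposition is therefore valid. The largest bag has 3 vertices, so the width is 2.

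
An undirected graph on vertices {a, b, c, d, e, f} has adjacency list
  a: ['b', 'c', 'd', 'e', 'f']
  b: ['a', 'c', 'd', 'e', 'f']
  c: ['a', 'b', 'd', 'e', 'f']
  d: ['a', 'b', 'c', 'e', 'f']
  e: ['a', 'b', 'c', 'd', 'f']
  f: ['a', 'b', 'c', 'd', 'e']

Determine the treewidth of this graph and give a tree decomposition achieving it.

Treewidth 5.
One such decomposition:
Bags: B1 = {a, b, c, d, e, f}
Tree: (single bag)

A single bag containing all 6 vertices is trivially a valid decomposition of width 5. Conversely, {a, b, c, d, e, f} is a clique of size 6, and the vertices of any clique must share a bag in every tree decomposition; so some bag has ≥ 6 vertices and tw(G) ≥ 5. Hence tw(G) = 5 exactly.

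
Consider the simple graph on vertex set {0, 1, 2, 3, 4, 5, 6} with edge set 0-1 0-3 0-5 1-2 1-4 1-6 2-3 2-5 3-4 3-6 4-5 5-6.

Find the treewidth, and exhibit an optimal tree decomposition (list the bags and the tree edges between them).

Treewidth 3.
Bags: B1 = {1, 3, 4, 5}  B2 = {1, 3, 5, 6}  B3 = {0, 1, 3, 5}  B4 = {1, 2, 3, 5}
Tree: B1–B2, B2–B3, B3–B4

The largest bag has 4 vertices, giving width 3; this decomposition certifies tw(G) ≤ 3. For the lower bound: the 4 vertex sets {4,5}, {1,6}, {3}, {0} are disjoint, each induces a connected subgraph, and every pair is joined by at least one edge of G. Contracting each set to a single vertex therefore yields K_{4} as a minor, and since treewidth is minor-monotone, tw(G) ≥ tw(K_{4}) = 3. Combining the bounds, tw(G) = 3.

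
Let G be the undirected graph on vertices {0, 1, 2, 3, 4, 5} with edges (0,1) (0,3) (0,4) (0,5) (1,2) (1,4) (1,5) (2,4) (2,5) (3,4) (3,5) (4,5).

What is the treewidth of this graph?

3

A width-3 tree decomposition is:
Bags: B1 = {0, 3, 4, 5}  B2 = {0, 1, 4, 5}  B3 = {1, 2, 4, 5}
Tree: B1–B2, B2–B3
The largest bag has 4 vertices, giving width 3; this decomposition certifies tw(G) ≤ 3. On the other hand G contains the 4-clique {0, 1, 4, 5}. A clique must lie in a single bag of any decomposition, so no decomposition can have width below 3. Combining the bounds, tw(G) = 3.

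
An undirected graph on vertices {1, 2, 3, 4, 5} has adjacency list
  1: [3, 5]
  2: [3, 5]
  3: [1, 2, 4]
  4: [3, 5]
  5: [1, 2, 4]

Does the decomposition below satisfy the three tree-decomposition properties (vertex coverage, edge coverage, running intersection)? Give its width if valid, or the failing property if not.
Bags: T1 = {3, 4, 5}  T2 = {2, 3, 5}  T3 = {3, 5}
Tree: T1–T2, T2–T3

A tree decomposition must satisfy three properties: every vertex lies in some bag; for every edge, both endpoints lie together in some bag; and for every vertex, the bags containing it form a connected subtree. Here vertex 1 appears in no bag, so the decomposition is invalid.

No — vertex 1 appears in no bag.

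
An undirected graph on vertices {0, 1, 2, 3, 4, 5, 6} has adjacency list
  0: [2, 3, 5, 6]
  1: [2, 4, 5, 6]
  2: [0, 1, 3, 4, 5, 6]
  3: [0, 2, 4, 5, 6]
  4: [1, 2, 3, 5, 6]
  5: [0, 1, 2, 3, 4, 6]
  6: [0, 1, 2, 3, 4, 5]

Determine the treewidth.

4

A width-4 tree decomposition is:
Bags: B1 = {2, 3, 4, 5, 6}  B2 = {1, 2, 4, 5, 6}  B3 = {0, 2, 3, 5, 6}
Tree: B1–B2, B1–B3
Every bag has size at most 5, so the width is 5 − 1 = 4 and tw(G) ≤ 4. On the other hand G contains the 5-clique {1, 2, 4, 5, 6}. A clique must lie in a single bag of any decomposition, so no decomposition can have width below 4. Therefore the treewidth is 4.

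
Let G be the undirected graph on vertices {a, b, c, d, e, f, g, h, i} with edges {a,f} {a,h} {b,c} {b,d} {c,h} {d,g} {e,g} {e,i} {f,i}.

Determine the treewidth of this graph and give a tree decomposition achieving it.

Each bag holds 3 vertices, so the decomposition has width 2, which upper-bounds the treewidth. For the lower bound, G contains the cycle c–b–d–g–e–i–f–a–h–c, so G is not a forest; only forests have treewidth ≤ 1, hence tw(G) ≥ 2. Therefore the treewidth is 2.

Treewidth 2.
One such decomposition:
Bags: B1 = {b, c, d}  B2 = {c, d, g}  B3 = {c, e, g}  B4 = {c, e, i}  B5 = {c, f, i}  B6 = {a, c, f}  B7 = {a, c, h}
Tree: B1–B2, B2–B3, B3–B4, B4–B5, B5–B6, B6–B7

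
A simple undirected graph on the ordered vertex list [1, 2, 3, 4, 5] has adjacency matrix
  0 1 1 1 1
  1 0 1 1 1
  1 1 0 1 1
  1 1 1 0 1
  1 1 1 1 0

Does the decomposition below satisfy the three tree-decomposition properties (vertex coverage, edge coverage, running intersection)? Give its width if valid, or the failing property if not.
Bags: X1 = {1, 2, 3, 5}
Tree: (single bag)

No — vertex 4 appears in no bag.

A tree decomposition must satisfy three properties: every vertex lies in some bag; for every edge, both endpoints lie together in some bag; and for every vertex, the bags containing it form a connected subtree. Here vertex 4 appears in no bag, so the decomposition is invalid.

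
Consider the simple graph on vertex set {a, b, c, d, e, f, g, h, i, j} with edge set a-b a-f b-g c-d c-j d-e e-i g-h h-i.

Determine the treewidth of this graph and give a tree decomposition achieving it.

Treewidth 1.
One optimal decomposition is:
Bags: B1 = {c, j}  B2 = {c, d}  B3 = {d, e}  B4 = {e, i}  B5 = {h, i}  B6 = {g, h}  B7 = {b, g}  B8 = {a, b}  B9 = {a, f}
Tree: B1–B2, B2–B3, B3–B4, B4–B5, B5–B6, B6–B7, B7–B8, B8–B9

The largest bag has 2 vertices, giving width 1; this decomposition certifies tw(G) ≤ 1. Since G has at least one edge (e.g. j–c), it is not an edgeless graph, so tw(G) ≥ 1. Hence tw(G) = 1 exactly.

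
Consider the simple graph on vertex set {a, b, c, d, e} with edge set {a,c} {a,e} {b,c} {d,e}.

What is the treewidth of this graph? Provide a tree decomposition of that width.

Treewidth 1.
One such decomposition:
Bags: B1 = {d, e}  B2 = {a, e}  B3 = {a, c}  B4 = {b, c}
Tree: B1–B2, B2–B3, B3–B4

The largest bag has 2 vertices, giving width 1; this decomposition certifies tw(G) ≤ 1. Any graph with an edge has treewidth ≥ 1, and G has the edge d–e. Combining the bounds, tw(G) = 1.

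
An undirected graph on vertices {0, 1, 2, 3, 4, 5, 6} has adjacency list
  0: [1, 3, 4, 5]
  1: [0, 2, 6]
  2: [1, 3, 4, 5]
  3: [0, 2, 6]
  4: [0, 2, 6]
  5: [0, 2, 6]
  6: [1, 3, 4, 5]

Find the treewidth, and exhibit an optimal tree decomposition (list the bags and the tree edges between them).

Treewidth 3.
One such decomposition:
Bags: B1 = {0, 2, 4, 6}  B2 = {0, 1, 2, 6}  B3 = {0, 2, 5, 6}  B4 = {0, 2, 3, 6}
Tree: B1–B2, B2–B3, B3–B4

Each bag holds 4 vertices, so the decomposition has width 3, which upper-bounds the treewidth. For the lower bound: the 4 vertex sets {0,4}, {1,6}, {2}, {5} are disjoint, each induces a connected subgraph, and every pair is joined by at least one edge of G. Contracting each set to a single vertex therefore yields K_{4} as a minor, and since treewidth is minor-monotone, tw(G) ≥ tw(K_{4}) = 3. Combining the bounds, tw(G) = 3.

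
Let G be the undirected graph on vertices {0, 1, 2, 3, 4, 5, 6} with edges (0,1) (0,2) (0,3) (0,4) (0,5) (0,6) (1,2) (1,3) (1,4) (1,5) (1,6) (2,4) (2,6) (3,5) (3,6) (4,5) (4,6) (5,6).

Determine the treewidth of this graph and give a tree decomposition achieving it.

Every bag has size at most 5, so the width is 5 − 1 = 4 and tw(G) ≤ 4. For the lower bound, the 5 vertices {0, 1, 3, 5, 6} are pairwise adjacent, and any tree decomposition puts a clique entirely inside one bag — forcing width ≥ 4. Therefore the treewidth is 4.

Treewidth 4.
One such decomposition:
Bags: B1 = {0, 1, 4, 5, 6}  B2 = {0, 1, 3, 5, 6}  B3 = {0, 1, 2, 4, 6}
Tree: B1–B2, B1–B3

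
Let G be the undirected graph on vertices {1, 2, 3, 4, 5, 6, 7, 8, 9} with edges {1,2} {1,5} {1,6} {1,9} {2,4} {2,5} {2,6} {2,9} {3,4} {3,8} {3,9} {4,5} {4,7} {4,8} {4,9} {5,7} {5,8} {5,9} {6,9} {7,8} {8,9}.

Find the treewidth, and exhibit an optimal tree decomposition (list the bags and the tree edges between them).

Each bag holds 4 vertices, so the decomposition has width 3, which upper-bounds the treewidth. Conversely, {3, 4, 8, 9} is a clique of size 4, and the vertices of any clique must share a bag in every tree decomposition; so some bag has ≥ 4 vertices and tw(G) ≥ 3. Combining the bounds, tw(G) = 3.

Treewidth 3.
One optimal decomposition is:
Bags: B1 = {4, 5, 8, 9}  B2 = {2, 4, 5, 9}  B3 = {1, 2, 5, 9}  B4 = {3, 4, 8, 9}  B5 = {4, 5, 7, 8}  B6 = {1, 2, 6, 9}
Tree: B1–B2, B2–B3, B1–B4, B1–B5, B3–B6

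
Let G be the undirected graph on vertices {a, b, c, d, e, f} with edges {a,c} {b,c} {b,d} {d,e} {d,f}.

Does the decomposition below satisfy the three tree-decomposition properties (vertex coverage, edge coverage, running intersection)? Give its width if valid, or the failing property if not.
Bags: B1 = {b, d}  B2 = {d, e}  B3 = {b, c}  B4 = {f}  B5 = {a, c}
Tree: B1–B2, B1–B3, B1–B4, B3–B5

A tree decomposition must satisfy three properties: every vertex lies in some bag; for every edge, both endpoints lie together in some bag; and for every vertex, the bags containing it form a connected subtree. Here edge (d,f) lies in no bag, so the decomposition is invalid.

No — edge (d,f) lies in no bag.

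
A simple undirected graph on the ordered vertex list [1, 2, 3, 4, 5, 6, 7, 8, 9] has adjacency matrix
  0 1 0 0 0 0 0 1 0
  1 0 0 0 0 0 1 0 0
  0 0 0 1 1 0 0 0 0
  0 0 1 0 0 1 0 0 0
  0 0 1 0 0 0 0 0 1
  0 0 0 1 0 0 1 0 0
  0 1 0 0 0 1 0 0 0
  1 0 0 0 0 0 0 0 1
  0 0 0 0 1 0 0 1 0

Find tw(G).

A width-2 tree decomposition is:
Bags: B1 = {5, 8, 9}  B2 = {1, 5, 8}  B3 = {1, 2, 5}  B4 = {2, 5, 7}  B5 = {5, 6, 7}  B6 = {4, 5, 6}  B7 = {3, 4, 5}
Tree: B1–B2, B2–B3, B3–B4, B4–B5, B5–B6, B6–B7
The largest bag has 3 vertices, giving width 2; this decomposition certifies tw(G) ≤ 2. For the lower bound, G contains the cycle 5–9–8–1–2–7–6–4–3–5, so G is not a forest; only forests have treewidth ≤ 1, hence tw(G) ≥ 2. Therefore the treewidth is 2.

2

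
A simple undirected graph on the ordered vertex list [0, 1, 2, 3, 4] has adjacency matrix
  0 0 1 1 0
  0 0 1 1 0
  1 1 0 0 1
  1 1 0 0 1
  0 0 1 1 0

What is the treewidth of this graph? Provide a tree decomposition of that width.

Every bag has size at most 3, so the width is 3 − 1 = 2 and tw(G) ≤ 2. Since 0–3–4–2–0 is a cycle in G, G is not acyclic. Forests are exactly the graphs of treewidth ≤ 1, so tw(G) ≥ 2. The upper and lower bounds meet at 2, so that is the treewidth.

Treewidth 2.
One such decomposition:
Bags: B1 = {0, 2, 3}  B2 = {2, 3, 4}  B3 = {1, 2, 3}
Tree: B1–B2, B2–B3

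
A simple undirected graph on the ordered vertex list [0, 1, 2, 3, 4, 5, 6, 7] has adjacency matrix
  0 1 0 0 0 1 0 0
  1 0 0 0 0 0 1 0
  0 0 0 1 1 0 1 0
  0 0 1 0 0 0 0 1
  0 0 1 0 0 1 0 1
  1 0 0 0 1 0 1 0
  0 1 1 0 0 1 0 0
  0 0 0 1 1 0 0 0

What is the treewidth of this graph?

A width-2 tree decomposition is:
Bags: B1 = {0, 1, 5}  B2 = {1, 5, 6}  B3 = {4, 5, 6}  B4 = {2, 4, 6}  B5 = {2, 4, 7}  B6 = {2, 3, 7}
Tree: B1–B2, B2–B3, B3–B4, B4–B5, B5–B6
The largest bag has 3 vertices, giving width 2; this decomposition certifies tw(G) ≤ 2. The edges 0–1–6–5–0 form a cycle, so G is not a tree and its treewidth is at least 2. Hence tw(G) = 2 exactly.

2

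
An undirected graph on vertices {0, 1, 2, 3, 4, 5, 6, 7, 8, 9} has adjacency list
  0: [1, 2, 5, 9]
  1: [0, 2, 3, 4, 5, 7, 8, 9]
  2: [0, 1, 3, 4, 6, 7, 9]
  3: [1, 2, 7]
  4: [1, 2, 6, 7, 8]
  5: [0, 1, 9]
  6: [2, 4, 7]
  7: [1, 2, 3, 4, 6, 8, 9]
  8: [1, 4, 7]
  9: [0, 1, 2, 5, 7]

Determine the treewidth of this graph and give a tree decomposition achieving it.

Treewidth 3.
One optimal decomposition is:
Bags: B1 = {0, 1, 2, 9}  B2 = {1, 2, 7, 9}  B3 = {1, 2, 4, 7}  B4 = {1, 2, 3, 7}  B5 = {1, 4, 7, 8}  B6 = {2, 4, 6, 7}  B7 = {0, 1, 5, 9}
Tree: B1–B2, B2–B3, B3–B4, B3–B5, B3–B6, B1–B7

The largest bag has 4 vertices, giving width 3; this decomposition certifies tw(G) ≤ 3. Conversely, {1, 4, 7, 8} is a clique of size 4, and the vertices of any clique must share a bag in every tree decomposition; so some bag has ≥ 4 vertices and tw(G) ≥ 3. Therefore the treewidth is 3.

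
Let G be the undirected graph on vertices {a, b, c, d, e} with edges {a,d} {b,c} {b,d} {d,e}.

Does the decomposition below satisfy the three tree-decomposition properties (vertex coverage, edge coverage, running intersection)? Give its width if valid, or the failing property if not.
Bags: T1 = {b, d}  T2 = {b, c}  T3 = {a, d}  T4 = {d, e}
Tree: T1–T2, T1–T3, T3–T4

Checking the three conditions: (i) the bags cover all of {a, b, c, d, e}; (ii) for each edge, some bag contains both endpoints; (iii) the bags containing any fixed vertex form a subtree. All hold, so the decomposition is valid with width 2 − 1 = 1.

Yes; width 1.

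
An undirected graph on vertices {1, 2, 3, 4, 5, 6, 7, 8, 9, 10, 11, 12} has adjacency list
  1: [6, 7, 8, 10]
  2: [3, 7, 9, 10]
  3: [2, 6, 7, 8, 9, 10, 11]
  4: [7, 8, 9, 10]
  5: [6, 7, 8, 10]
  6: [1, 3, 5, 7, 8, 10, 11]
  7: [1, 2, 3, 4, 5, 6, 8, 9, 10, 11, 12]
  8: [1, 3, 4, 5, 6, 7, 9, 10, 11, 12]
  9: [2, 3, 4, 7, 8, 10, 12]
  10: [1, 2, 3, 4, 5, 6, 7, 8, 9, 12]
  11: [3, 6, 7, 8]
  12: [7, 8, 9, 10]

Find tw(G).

A width-4 tree decomposition is:
Bags: B1 = {4, 7, 8, 9, 10}  B2 = {3, 7, 8, 9, 10}  B3 = {3, 6, 7, 8, 10}  B4 = {3, 6, 7, 8, 11}  B5 = {5, 6, 7, 8, 10}  B6 = {2, 3, 7, 9, 10}  B7 = {7, 8, 9, 10, 12}  B8 = {1, 6, 7, 8, 10}
Tree: B1–B2, B2–B3, B3–B4, B3–B5, B2–B6, B1–B7, B3–B8
The largest bag has 5 vertices, giving width 4; this decomposition certifies tw(G) ≤ 4. For the lower bound, the 5 vertices {3, 7, 8, 9, 10} are pairwise adjacent, and any tree decomposition puts a clique entirely inside one bag — forcing width ≥ 4. The upper and lower bounds meet at 4, so that is the treewidth.

4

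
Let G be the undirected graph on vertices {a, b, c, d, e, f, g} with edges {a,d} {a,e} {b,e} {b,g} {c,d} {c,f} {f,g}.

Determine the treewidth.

2

A width-2 tree decomposition is:
Bags: B1 = {c, f, g}  B2 = {c, d, g}  B3 = {a, d, g}  B4 = {a, e, g}  B5 = {b, e, g}
Tree: B1–B2, B2–B3, B3–B4, B4–B5
The largest bag has 3 vertices, giving width 2; this decomposition certifies tw(G) ≤ 2. Since g–f–c–d–a–e–b–g is a cycle in G, G is not acyclic. Forests are exactly the graphs of treewidth ≤ 1, so tw(G) ≥ 2. Hence tw(G) = 2 exactly.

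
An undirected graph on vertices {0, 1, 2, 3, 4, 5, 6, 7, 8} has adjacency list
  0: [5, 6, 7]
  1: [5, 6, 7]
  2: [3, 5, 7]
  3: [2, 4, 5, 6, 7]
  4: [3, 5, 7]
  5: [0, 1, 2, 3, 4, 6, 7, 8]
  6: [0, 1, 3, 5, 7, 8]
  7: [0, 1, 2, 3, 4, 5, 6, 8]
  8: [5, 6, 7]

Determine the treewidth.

3

A width-3 tree decomposition is:
Bags: B1 = {1, 5, 6, 7}  B2 = {5, 6, 7, 8}  B3 = {3, 5, 6, 7}  B4 = {0, 5, 6, 7}  B5 = {3, 4, 5, 7}  B6 = {2, 3, 5, 7}
Tree: B1–B2, B1–B3, B1–B4, B3–B5, B3–B6
The largest bag has 4 vertices, giving width 3; this decomposition certifies tw(G) ≤ 3. For the lower bound, the 4 vertices {2, 3, 5, 7} are pairwise adjacent, and any tree decomposition puts a clique entirely inside one bag — forcing width ≥ 3. Combining the bounds, tw(G) = 3.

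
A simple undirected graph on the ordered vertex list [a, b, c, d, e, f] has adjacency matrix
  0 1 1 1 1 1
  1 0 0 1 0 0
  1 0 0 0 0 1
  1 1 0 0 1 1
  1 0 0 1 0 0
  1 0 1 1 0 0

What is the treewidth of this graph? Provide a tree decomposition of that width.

Each bag holds 3 vertices, so the decomposition has width 2, which upper-bounds the treewidth. For the lower bound, the 3 vertices {a, d, e} are pairwise adjacent, and any tree decomposition puts a clique entirely inside one bag — forcing width ≥ 2. Combining the bounds, tw(G) = 2.

Treewidth 2.
One such decomposition:
Bags: B1 = {a, d, e}  B2 = {a, d, f}  B3 = {a, b, d}  B4 = {a, c, f}
Tree: B1–B2, B2–B3, B2–B4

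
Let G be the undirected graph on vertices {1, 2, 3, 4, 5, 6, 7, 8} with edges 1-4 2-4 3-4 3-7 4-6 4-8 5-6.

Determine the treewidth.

1

A width-1 tree decomposition is:
Bags: B1 = {2, 4}  B2 = {4, 8}  B3 = {3, 4}  B4 = {4, 6}  B5 = {1, 4}  B6 = {3, 7}  B7 = {5, 6}
Tree: B1–B2, B2–B3, B1–B4, B4–B5, B3–B6, B4–B7
Each bag holds 2 vertices, so the decomposition has width 1, which upper-bounds the treewidth. Any graph with an edge has treewidth ≥ 1, and G has the edge 4–2. Hence tw(G) = 1 exactly.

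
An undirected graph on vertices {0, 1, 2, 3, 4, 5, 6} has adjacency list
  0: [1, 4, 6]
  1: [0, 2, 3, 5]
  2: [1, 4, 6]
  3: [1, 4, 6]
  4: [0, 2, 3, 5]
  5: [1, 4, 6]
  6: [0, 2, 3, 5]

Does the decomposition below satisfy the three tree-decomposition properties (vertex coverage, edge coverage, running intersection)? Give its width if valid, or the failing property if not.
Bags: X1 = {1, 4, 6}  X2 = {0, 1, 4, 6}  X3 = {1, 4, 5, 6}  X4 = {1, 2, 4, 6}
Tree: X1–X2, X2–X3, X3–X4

A tree decomposition must satisfy three properties: every vertex lies in some bag; for every edge, both endpoints lie together in some bag; and for every vertex, the bags containing it form a connected subtree. Here vertex 3 appears in no bag, so the decomposition is invalid.

No — vertex 3 appears in no bag.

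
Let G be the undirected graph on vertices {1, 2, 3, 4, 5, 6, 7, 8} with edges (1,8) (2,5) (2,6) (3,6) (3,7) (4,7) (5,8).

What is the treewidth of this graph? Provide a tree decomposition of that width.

Each bag holds 2 vertices, so the decomposition has width 1, which upper-bounds the treewidth. G has an edge, so its treewidth is at least 1. The upper and lower bounds meet at 1, so that is the treewidth.

Treewidth 1.
One such decomposition:
Bags: B1 = {4, 7}  B2 = {3, 7}  B3 = {3, 6}  B4 = {2, 6}  B5 = {2, 5}  B6 = {5, 8}  B7 = {1, 8}
Tree: B1–B2, B2–B3, B3–B4, B4–B5, B5–B6, B6–B7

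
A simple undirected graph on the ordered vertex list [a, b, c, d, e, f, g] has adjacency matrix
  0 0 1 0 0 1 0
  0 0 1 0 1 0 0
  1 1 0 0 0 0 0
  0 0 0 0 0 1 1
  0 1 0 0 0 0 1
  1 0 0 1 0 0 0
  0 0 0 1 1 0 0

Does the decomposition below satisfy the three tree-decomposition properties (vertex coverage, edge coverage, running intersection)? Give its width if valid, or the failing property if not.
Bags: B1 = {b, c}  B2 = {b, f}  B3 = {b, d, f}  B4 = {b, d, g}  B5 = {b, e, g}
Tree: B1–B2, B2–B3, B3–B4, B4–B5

No — vertex a appears in no bag.

A tree decomposition must satisfy three properties: every vertex lies in some bag; for every edge, both endpoints lie together in some bag; and for every vertex, the bags containing it form a connected subtree. Here vertex a appears in no bag, so the decomposition is invalid.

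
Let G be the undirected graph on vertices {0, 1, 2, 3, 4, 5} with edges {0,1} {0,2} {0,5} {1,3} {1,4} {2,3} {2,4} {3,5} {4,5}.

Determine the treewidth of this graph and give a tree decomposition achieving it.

Treewidth 3.
One optimal decomposition is:
Bags: B1 = {1, 2, 3, 5}  B2 = {1, 2, 4, 5}  B3 = {0, 1, 2, 5}
Tree: B1–B2, B2–B3

Each bag holds 4 vertices, so the decomposition has width 3, which upper-bounds the treewidth. For the lower bound: the 4 vertex sets {2,3}, {1,4}, {5}, {0} are disjoint, each induces a connected subgraph, and every pair is joined by at least one edge of G. Contracting each set to a single vertex therefore yields K_{4} as a minor, and since treewidth is minor-monotone, tw(G) ≥ tw(K_{4}) = 3. The upper and lower bounds meet at 3, so that is the treewidth.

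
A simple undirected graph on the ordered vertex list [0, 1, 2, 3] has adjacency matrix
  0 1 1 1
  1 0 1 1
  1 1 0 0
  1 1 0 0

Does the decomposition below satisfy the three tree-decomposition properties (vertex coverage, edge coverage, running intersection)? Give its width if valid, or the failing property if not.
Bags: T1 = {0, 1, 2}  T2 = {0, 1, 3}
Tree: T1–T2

Yes; width 2.

Checking the three conditions: (i) the bags cover all of {0, 1, 2, 3}; (ii) for each edge, some bag contains both endpoints; (iii) the bags containing any fixed vertex form a subtree. All hold, so the decomposition is valid with width 3 − 1 = 2.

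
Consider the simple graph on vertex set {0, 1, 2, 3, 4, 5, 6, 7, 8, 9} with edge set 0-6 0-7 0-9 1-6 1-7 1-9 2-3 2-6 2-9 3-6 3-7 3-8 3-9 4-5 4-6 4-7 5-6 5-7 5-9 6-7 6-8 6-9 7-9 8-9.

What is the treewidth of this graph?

3

A width-3 tree decomposition is:
Bags: B1 = {5, 6, 7, 9}  B2 = {4, 5, 6, 7}  B3 = {3, 6, 7, 9}  B4 = {0, 6, 7, 9}  B5 = {3, 6, 8, 9}  B6 = {2, 3, 6, 9}  B7 = {1, 6, 7, 9}
Tree: B1–B2, B1–B3, B1–B4, B3–B5, B5–B6, B4–B7
The largest bag has 4 vertices, giving width 3; this decomposition certifies tw(G) ≤ 3. Conversely, {3, 6, 8, 9} is a clique of size 4, and the vertices of any clique must share a bag in every tree decomposition; so some bag has ≥ 4 vertices and tw(G) ≥ 3. Hence tw(G) = 3 exactly.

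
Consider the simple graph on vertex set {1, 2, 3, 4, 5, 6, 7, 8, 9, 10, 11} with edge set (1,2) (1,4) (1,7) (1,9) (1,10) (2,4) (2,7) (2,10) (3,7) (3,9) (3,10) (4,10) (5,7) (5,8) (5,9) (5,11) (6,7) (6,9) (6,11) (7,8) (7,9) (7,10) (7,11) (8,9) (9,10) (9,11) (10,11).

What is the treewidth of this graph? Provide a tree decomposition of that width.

The largest bag has 4 vertices, giving width 3; this decomposition certifies tw(G) ≤ 3. Conversely, {1, 2, 4, 10} is a clique of size 4, and the vertices of any clique must share a bag in every tree decomposition; so some bag has ≥ 4 vertices and tw(G) ≥ 3. Combining the bounds, tw(G) = 3.

Treewidth 3.
Bags: B1 = {1, 7, 9, 10}  B2 = {7, 9, 10, 11}  B3 = {5, 7, 9, 11}  B4 = {6, 7, 9, 11}  B5 = {1, 2, 7, 10}  B6 = {1, 2, 4, 10}  B7 = {3, 7, 9, 10}  B8 = {5, 7, 8, 9}
Tree: B1–B2, B2–B3, B2–B4, B1–B5, B5–B6, B2–B7, B3–B8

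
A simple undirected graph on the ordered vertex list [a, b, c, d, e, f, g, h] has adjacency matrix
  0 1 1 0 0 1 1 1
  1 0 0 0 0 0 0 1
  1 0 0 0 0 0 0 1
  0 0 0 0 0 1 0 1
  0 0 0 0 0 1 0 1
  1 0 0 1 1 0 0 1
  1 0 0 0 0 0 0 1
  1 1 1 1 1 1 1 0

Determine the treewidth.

A width-2 tree decomposition is:
Bags: B1 = {d, f, h}  B2 = {a, f, h}  B3 = {a, g, h}  B4 = {e, f, h}  B5 = {a, b, h}  B6 = {a, c, h}
Tree: B1–B2, B2–B3, B2–B4, B3–B5, B2–B6
Each bag holds 3 vertices, so the decomposition has width 2, which upper-bounds the treewidth. Conversely, {d, f, h} is a clique of size 3, and the vertices of any clique must share a bag in every tree decomposition; so some bag has ≥ 3 vertices and tw(G) ≥ 2. Combining the bounds, tw(G) = 2.

2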